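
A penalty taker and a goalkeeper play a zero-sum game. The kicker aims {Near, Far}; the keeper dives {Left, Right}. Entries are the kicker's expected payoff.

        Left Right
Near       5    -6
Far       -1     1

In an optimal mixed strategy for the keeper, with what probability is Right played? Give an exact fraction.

Row minima: Near → -6, Far → -1; maximin = -1.
Column maxima: Left → 5, Right → 1; minimax = 1.
-1 ≠ 1, so there is no saddle point; optimal play is mixed.
Let the kicker play Near with probability p. Expected payoff against Left: 5p + (-1)(1−p) = 6p − 1; against Right: (-6)p + 1(1−p) = −7p + 1.
Setting these equal: 6p − 1 = −7p + 1 ⇒ 13p = 2 ⇒ p = 2/13, and the value is (6)·(2/13) − 1 = -1/13.
For the keeper: with q = P(Left), equating Near's and Far's payoffs gives 11q − 6 = −2q + 1 ⇒ q = 7/13.

6/13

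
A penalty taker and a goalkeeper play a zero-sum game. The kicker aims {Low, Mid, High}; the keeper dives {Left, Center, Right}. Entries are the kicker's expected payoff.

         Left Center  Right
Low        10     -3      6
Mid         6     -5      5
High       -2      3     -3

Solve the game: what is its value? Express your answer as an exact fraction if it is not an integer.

Row minima: Low → -3, Mid → -5, High → -3; maximin = -3.
Column maxima: Left → 10, Center → 3, Right → 6; minimax = 3.
-3 ≠ 3, so there is no saddle point; optimal play is mixed.
Mid is strictly dominated by Low, so the kicker never plays it.
Left is strictly dominated by Right (it gives the kicker strictly more in every row), so the keeper never plays it.
On the remaining 2×2 (Low, High vs Center, Right):
Let the kicker play Low with probability p. Expected payoff against Center: (-3)p + 3(1−p) = −6p + 3; against Right: 6p + (-3)(1−p) = 9p − 3.
Setting these equal: −6p + 3 = 9p − 3 ⇒ −15p = -6 ⇒ p = 2/5, and the value is (-6)·(2/5) + 3 = 3/5.
For the keeper: with q = P(Center), equating Low's and High's payoffs gives −9q + 6 = 6q − 3 ⇒ q = 3/5.

3/5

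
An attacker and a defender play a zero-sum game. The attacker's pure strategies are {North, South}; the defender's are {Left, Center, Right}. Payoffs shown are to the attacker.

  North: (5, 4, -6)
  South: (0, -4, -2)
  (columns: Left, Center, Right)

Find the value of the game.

-8/3

Row minima: North → -6, South → -4; maximin = -4.
Column maxima: Left → 5, Center → 4, Right → -2; minimax = -2.
-4 ≠ -2, so there is no saddle point; optimal play is mixed.
Left is strictly dominated by Center (it gives the attacker strictly more in every row), so the defender never plays it.
On the remaining 2×2 (North, South vs Center, Right):
Let the attacker play North with probability p. Expected payoff against Center: 4p + (-4)(1−p) = 8p − 4; against Right: (-6)p + (-2)(1−p) = −4p − 2.
Setting these equal: 8p − 4 = −4p − 2 ⇒ 12p = 2 ⇒ p = 1/6, and the value is (8)·(1/6) − 4 = -8/3.
For the defender: with q = P(Center), equating North's and South's payoffs gives 10q − 6 = −2q − 2 ⇒ q = 1/3.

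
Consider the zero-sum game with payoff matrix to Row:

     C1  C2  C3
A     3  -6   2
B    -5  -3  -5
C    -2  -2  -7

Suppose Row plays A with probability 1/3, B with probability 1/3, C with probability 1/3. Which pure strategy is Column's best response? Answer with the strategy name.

C2

If Column plays C1, Row's expected payoff is (1/3)·3 + (1/3)·(-5) + (1/3)·(-2) = -4/3.
If Column plays C2, Row's expected payoff is (1/3)·(-6) + (1/3)·(-3) + (1/3)·(-2) = -11/3.
If Column plays C3, Row's expected payoff is (1/3)·2 + (1/3)·(-5) + (1/3)·(-7) = -10/3.
Column minimizes Row's payoff; the smallest is -11/3, so the best response is C2.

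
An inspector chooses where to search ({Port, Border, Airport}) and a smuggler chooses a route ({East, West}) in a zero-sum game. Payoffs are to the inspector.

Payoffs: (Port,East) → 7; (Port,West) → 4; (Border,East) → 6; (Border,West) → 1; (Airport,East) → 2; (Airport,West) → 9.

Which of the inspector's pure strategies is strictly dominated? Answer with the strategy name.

Border

Port gives a strictly higher payoff than Border against every column: 7 > 6, 4 > 1.
So Border is strictly dominated and the inspector never plays it.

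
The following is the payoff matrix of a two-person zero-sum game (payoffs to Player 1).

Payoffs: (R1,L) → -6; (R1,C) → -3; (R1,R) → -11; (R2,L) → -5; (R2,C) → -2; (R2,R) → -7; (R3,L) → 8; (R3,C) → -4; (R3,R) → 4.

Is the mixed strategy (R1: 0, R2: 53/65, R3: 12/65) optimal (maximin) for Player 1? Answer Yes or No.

No

Against L this mix gives (53/65)·(-5) + (12/65)·8 = -13/5.
Against C this mix gives (53/65)·(-2) + (12/65)·(-4) = -154/65.
Against R this mix gives (53/65)·(-7) + (12/65)·4 = -323/65.
Player 2 will play R, holding Player 1 to -323/65. Shifting weight toward the row that does better against R would raise this floor (the equalizing mix achieves -36/13 against both R and C), so the proposed strategy is not optimal.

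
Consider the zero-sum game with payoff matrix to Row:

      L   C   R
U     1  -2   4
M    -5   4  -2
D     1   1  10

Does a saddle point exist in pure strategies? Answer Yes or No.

Row minima: U → -2, M → -5, D → 1; maximin = 1.
Column maxima: L → 1, C → 4, R → 10; minimax = 1.
maximin = minimax = 1, so a saddle point exists.

Yes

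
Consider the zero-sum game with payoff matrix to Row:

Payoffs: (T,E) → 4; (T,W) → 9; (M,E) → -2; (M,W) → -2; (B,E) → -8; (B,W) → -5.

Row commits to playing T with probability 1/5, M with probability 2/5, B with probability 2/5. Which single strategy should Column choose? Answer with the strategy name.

E

If Column plays E, Row's expected payoff is (1/5)·4 + (2/5)·(-2) + (2/5)·(-8) = -16/5.
If Column plays W, Row's expected payoff is (1/5)·9 + (2/5)·(-2) + (2/5)·(-5) = -1.
Column minimizes Row's payoff; the smallest is -16/5, so the best response is E.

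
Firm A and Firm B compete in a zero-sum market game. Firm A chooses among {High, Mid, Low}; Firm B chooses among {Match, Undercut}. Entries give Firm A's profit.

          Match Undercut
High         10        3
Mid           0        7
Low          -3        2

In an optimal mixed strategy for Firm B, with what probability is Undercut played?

5/7

Row minima: High → 3, Mid → 0, Low → -3; maximin = 3.
Column maxima: Match → 10, Undercut → 7; minimax = 7.
3 ≠ 7, so there is no saddle point; optimal play is mixed.
Low is strictly dominated by High, so Firm A never plays it.
On the remaining 2×2 (High, Mid vs Match, Undercut):
Let Firm A play High with probability p. Expected payoff against Match: 10p + 0(1−p) = 10p; against Undercut: 3p + 7(1−p) = −4p + 7.
Setting these equal: 10p = −4p + 7 ⇒ 14p = 7 ⇒ p = 1/2, and the value is (10)·(1/2) = 5.
For Firm B: with q = P(Match), equating High's and Mid's payoffs gives 7q + 3 = −7q + 7 ⇒ q = 2/7.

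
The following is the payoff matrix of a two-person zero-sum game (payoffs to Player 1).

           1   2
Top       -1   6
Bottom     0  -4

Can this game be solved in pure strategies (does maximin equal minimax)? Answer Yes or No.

Row minima: Top → -1, Bottom → -4; maximin = -1.
Column maxima: 1 → 0, 2 → 6; minimax = 0.
-1 ≠ 0, so no pure-strategy equilibrium exists.

No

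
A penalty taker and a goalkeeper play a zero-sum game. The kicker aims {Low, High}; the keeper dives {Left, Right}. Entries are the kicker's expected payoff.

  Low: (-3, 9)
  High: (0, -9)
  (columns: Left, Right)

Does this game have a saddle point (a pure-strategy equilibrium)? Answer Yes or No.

Row minima: Low → -3, High → -9; maximin = -3.
Column maxima: Left → 0, Right → 9; minimax = 0.
-3 ≠ 0, so no pure-strategy equilibrium exists.

No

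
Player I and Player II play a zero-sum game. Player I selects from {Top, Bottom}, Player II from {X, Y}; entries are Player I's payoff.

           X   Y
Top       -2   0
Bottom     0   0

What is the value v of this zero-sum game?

0

Row minima: Top → -2, Bottom → 0; maximin = 0.
Column maxima: X → 0, Y → 0; minimax = 0.
Since maximin = minimax = 0, there is a saddle point and the value is 0.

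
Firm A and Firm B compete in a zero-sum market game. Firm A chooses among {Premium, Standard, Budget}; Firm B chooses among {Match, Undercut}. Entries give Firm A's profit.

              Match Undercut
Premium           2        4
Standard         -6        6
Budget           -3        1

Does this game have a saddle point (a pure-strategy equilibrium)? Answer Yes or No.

Row minima: Premium → 2, Standard → -6, Budget → -3; maximin = 2.
Column maxima: Match → 2, Undercut → 6; minimax = 2.
maximin = minimax = 2, so a saddle point exists.

Yes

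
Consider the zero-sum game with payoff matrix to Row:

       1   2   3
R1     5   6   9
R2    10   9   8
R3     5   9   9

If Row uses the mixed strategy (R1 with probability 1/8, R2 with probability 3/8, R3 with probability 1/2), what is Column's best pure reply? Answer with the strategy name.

1

If Column plays 1, Row's expected payoff is (1/8)·5 + (3/8)·10 + (1/2)·5 = 55/8.
If Column plays 2, Row's expected payoff is (1/8)·6 + (3/8)·9 + (1/2)·9 = 69/8.
If Column plays 3, Row's expected payoff is (1/8)·9 + (3/8)·8 + (1/2)·9 = 69/8.
Column minimizes Row's payoff; the smallest is 55/8, so the best response is 1.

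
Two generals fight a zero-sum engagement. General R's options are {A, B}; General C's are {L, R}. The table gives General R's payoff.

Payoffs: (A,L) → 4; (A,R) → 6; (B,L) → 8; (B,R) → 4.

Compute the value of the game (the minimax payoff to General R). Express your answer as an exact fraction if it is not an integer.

Row minima: A → 4, B → 4; maximin = 4.
Column maxima: L → 8, R → 6; minimax = 6.
4 ≠ 6, so there is no saddle point; optimal play is mixed.
Let General R play A with probability p. Expected payoff against L: 4p + 8(1−p) = −4p + 8; against R: 6p + 4(1−p) = 2p + 4.
Setting these equal: −4p + 8 = 2p + 4 ⇒ −6p = -4 ⇒ p = 2/3, and the value is (-4)·(2/3) + 8 = 16/3.
For General C: with q = P(L), equating A's and B's payoffs gives −2q + 6 = 4q + 4 ⇒ q = 1/3.

16/3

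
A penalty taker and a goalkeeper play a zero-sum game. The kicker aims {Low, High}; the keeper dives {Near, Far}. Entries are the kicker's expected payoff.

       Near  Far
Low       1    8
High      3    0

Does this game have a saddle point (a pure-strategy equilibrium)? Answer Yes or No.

No

Row minima: Low → 1, High → 0; maximin = 1.
Column maxima: Near → 3, Far → 8; minimax = 3.
1 ≠ 3, so no pure-strategy equilibrium exists.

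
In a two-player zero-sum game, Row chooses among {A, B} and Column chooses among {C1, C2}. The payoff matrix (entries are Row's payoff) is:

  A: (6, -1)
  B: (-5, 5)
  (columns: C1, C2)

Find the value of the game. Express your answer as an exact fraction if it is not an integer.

25/17

Row minima: A → -1, B → -5; maximin = -1.
Column maxima: C1 → 6, C2 → 5; minimax = 5.
-1 ≠ 5, so there is no saddle point; optimal play is mixed.
Let Row play A with probability p. Expected payoff against C1: 6p + (-5)(1−p) = 11p − 5; against C2: (-1)p + 5(1−p) = −6p + 5.
Setting these equal: 11p − 5 = −6p + 5 ⇒ 17p = 10 ⇒ p = 10/17, and the value is (11)·(10/17) − 5 = 25/17.
For Column: with q = P(C1), equating A's and B's payoffs gives 7q − 1 = −10q + 5 ⇒ q = 6/17.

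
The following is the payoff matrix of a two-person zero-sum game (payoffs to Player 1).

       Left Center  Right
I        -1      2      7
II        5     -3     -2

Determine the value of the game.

7/11

Row minima: I → -1, II → -3; maximin = -1.
Column maxima: Left → 5, Center → 2, Right → 7; minimax = 2.
-1 ≠ 2, so there is no saddle point; optimal play is mixed.
Right is strictly dominated by Center (it gives Player 1 strictly more in every row), so Player 2 never plays it.
On the remaining 2×2 (I, II vs Left, Center):
Let Player 1 play I with probability p. Expected payoff against Left: (-1)p + 5(1−p) = −6p + 5; against Center: 2p + (-3)(1−p) = 5p − 3.
Setting these equal: −6p + 5 = 5p − 3 ⇒ −11p = -8 ⇒ p = 8/11, and the value is (-6)·(8/11) + 5 = 7/11.
For Player 2: with q = P(Left), equating I's and II's payoffs gives −3q + 2 = 8q − 3 ⇒ q = 5/11.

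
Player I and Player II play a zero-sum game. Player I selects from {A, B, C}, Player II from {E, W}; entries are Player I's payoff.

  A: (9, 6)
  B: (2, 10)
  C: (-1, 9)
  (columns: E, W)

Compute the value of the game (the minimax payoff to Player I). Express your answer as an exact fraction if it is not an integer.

Row minima: A → 6, B → 2, C → -1; maximin = 6.
Column maxima: E → 9, W → 10; minimax = 9.
6 ≠ 9, so there is no saddle point; optimal play is mixed.
C is strictly dominated by B, so Player I never plays it.
On the remaining 2×2 (A, B vs E, W):
Let Player I play A with probability p. Expected payoff against E: 9p + 2(1−p) = 7p + 2; against W: 6p + 10(1−p) = −4p + 10.
Setting these equal: 7p + 2 = −4p + 10 ⇒ 11p = 8 ⇒ p = 8/11, and the value is (7)·(8/11) + 2 = 78/11.
For Player II: with q = P(E), equating A's and B's payoffs gives 3q + 6 = −8q + 10 ⇒ q = 4/11.

78/11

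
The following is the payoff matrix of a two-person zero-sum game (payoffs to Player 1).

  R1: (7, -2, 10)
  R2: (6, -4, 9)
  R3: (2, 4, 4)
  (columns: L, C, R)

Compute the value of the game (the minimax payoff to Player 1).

32/11

Row minima: R1 → -2, R2 → -4, R3 → 2; maximin = 2.
Column maxima: L → 7, C → 4, R → 10; minimax = 4.
2 ≠ 4, so there is no saddle point; optimal play is mixed.
R2 is strictly dominated by R1, so Player 1 never plays it.
R is strictly dominated by L (it gives Player 1 strictly more in every row), so Player 2 never plays it.
On the remaining 2×2 (R1, R3 vs L, C):
Let Player 1 play R1 with probability p. Expected payoff against L: 7p + 2(1−p) = 5p + 2; against C: (-2)p + 4(1−p) = −6p + 4.
Setting these equal: 5p + 2 = −6p + 4 ⇒ 11p = 2 ⇒ p = 2/11, and the value is (5)·(2/11) + 2 = 32/11.
For Player 2: with q = P(L), equating R1's and R3's payoffs gives 9q − 2 = −2q + 4 ⇒ q = 6/11.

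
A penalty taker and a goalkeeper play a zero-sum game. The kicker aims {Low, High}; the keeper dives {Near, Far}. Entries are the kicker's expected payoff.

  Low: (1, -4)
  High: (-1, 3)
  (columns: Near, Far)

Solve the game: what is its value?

-1/9

Row minima: Low → -4, High → -1; maximin = -1.
Column maxima: Near → 1, Far → 3; minimax = 1.
-1 ≠ 1, so there is no saddle point; optimal play is mixed.
Let the kicker play Low with probability p. Expected payoff against Near: 1p + (-1)(1−p) = 2p − 1; against Far: (-4)p + 3(1−p) = −7p + 3.
Setting these equal: 2p − 1 = −7p + 3 ⇒ 9p = 4 ⇒ p = 4/9, and the value is (2)·(4/9) − 1 = -1/9.
For the keeper: with q = P(Near), equating Low's and High's payoffs gives 5q − 4 = −4q + 3 ⇒ q = 7/9.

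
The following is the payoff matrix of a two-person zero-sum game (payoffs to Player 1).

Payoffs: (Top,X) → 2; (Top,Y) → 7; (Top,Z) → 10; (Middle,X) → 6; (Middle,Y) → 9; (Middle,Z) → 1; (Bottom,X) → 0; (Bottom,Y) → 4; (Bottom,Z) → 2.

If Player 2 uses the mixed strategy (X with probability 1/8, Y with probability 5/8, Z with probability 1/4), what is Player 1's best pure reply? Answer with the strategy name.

Top

Expected payoff of Top: (1/8)·2 + (5/8)·7 + (1/4)·10 = 57/8.
Expected payoff of Middle: (1/8)·6 + (5/8)·9 + (1/4)·1 = 53/8.
Expected payoff of Bottom: (1/8)·0 + (5/8)·4 + (1/4)·2 = 3.
The largest is 57/8, so Player 1's best response is Top.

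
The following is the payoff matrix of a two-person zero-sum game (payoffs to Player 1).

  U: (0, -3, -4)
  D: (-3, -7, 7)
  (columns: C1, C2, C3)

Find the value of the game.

Row minima: U → -4, D → -7; maximin = -4.
Column maxima: C1 → 0, C2 → -3, C3 → 7; minimax = -3.
-4 ≠ -3, so there is no saddle point; optimal play is mixed.
C1 is strictly dominated by C2 (it gives Player 1 strictly more in every row), so Player 2 never plays it.
On the remaining 2×2 (U, D vs C2, C3):
Let Player 1 play U with probability p. Expected payoff against C2: (-3)p + (-7)(1−p) = 4p − 7; against C3: (-4)p + 7(1−p) = −11p + 7.
Setting these equal: 4p − 7 = −11p + 7 ⇒ 15p = 14 ⇒ p = 14/15, and the value is (4)·(14/15) − 7 = -49/15.
For Player 2: with q = P(C2), equating U's and D's payoffs gives q − 4 = −14q + 7 ⇒ q = 11/15.

-49/15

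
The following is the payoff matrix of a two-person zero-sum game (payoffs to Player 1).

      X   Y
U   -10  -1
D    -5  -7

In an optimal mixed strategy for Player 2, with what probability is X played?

6/11

Row minima: U → -10, D → -7; maximin = -7.
Column maxima: X → -5, Y → -1; minimax = -5.
-7 ≠ -5, so there is no saddle point; optimal play is mixed.
Let Player 1 play U with probability p. Expected payoff against X: (-10)p + (-5)(1−p) = −5p − 5; against Y: (-1)p + (-7)(1−p) = 6p − 7.
Setting these equal: −5p − 5 = 6p − 7 ⇒ −11p = -2 ⇒ p = 2/11, and the value is (-5)·(2/11) − 5 = -65/11.
For Player 2: with q = P(X), equating U's and D's payoffs gives −9q − 1 = 2q − 7 ⇒ q = 6/11.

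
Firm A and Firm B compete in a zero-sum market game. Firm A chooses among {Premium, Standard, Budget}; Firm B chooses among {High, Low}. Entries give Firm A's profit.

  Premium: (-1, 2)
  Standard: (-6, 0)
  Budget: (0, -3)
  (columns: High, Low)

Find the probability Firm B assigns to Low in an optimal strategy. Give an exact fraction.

Row minima: Premium → -1, Standard → -6, Budget → -3; maximin = -1.
Column maxima: High → 0, Low → 2; minimax = 0.
-1 ≠ 0, so there is no saddle point; optimal play is mixed.
Standard is strictly dominated by Premium, so Firm A never plays it.
On the remaining 2×2 (Premium, Budget vs High, Low):
Let Firm A play Premium with probability p. Expected payoff against High: (-1)p + 0(1−p) = −p; against Low: 2p + (-3)(1−p) = 5p − 3.
Setting these equal: −p = 5p − 3 ⇒ −6p = -3 ⇒ p = 1/2, and the value is (-1)·(1/2) = -1/2.
For Firm B: with q = P(High), equating Premium's and Budget's payoffs gives −3q + 2 = 3q − 3 ⇒ q = 5/6.

1/6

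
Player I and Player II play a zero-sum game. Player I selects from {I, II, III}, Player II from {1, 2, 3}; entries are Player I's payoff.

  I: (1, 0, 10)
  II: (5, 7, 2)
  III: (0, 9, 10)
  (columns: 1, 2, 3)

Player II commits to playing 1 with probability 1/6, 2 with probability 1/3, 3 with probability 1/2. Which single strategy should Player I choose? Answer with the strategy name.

Expected payoff of I: (1/6)·1 + (1/3)·0 + (1/2)·10 = 31/6.
Expected payoff of II: (1/6)·5 + (1/3)·7 + (1/2)·2 = 25/6.
Expected payoff of III: (1/6)·0 + (1/3)·9 + (1/2)·10 = 8.
The largest is 8, so Player I's best response is III.

III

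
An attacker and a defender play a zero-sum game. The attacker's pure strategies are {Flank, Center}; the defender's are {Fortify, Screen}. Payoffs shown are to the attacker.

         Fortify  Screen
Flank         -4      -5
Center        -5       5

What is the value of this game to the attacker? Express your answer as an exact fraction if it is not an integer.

-45/11

Row minima: Flank → -5, Center → -5; maximin = -5.
Column maxima: Fortify → -4, Screen → 5; minimax = -4.
-5 ≠ -4, so there is no saddle point; optimal play is mixed.
Let the attacker play Flank with probability p. Expected payoff against Fortify: (-4)p + (-5)(1−p) = p − 5; against Screen: (-5)p + 5(1−p) = −10p + 5.
Setting these equal: p − 5 = −10p + 5 ⇒ 11p = 10 ⇒ p = 10/11, and the value is (1)·(10/11) − 5 = -45/11.
For the defender: with q = P(Fortify), equating Flank's and Center's payoffs gives q − 5 = −10q + 5 ⇒ q = 10/11.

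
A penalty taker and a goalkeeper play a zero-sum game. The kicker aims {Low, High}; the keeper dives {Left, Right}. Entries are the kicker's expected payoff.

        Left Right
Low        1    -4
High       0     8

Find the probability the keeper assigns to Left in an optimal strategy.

12/13

Row minima: Low → -4, High → 0; maximin = 0.
Column maxima: Left → 1, Right → 8; minimax = 1.
0 ≠ 1, so there is no saddle point; optimal play is mixed.
Let the kicker play Low with probability p. Expected payoff against Left: 1p + 0(1−p) = p; against Right: (-4)p + 8(1−p) = −12p + 8.
Setting these equal: p = −12p + 8 ⇒ 13p = 8 ⇒ p = 8/13, and the value is (1)·(8/13) = 8/13.
For the keeper: with q = P(Left), equating Low's and High's payoffs gives 5q − 4 = −8q + 8 ⇒ q = 12/13.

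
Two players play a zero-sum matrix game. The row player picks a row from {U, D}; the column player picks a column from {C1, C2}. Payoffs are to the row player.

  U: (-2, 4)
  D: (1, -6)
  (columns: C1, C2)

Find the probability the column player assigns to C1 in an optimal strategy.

Row minima: U → -2, D → -6; maximin = -2.
Column maxima: C1 → 1, C2 → 4; minimax = 1.
-2 ≠ 1, so there is no saddle point; optimal play is mixed.
Let the row player play U with probability p. Expected payoff against C1: (-2)p + 1(1−p) = −3p + 1; against C2: 4p + (-6)(1−p) = 10p − 6.
Setting these equal: −3p + 1 = 10p − 6 ⇒ −13p = -7 ⇒ p = 7/13, and the value is (-3)·(7/13) + 1 = -8/13.
For the column player: with q = P(C1), equating U's and D's payoffs gives −6q + 4 = 7q − 6 ⇒ q = 10/13.

10/13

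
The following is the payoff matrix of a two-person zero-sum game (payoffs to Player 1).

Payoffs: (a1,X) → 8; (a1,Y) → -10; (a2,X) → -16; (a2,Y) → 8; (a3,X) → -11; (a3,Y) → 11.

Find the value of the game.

-11/20

Row minima: a1 → -10, a2 → -16, a3 → -11; maximin = -10.
Column maxima: X → 8, Y → 11; minimax = 8.
-10 ≠ 8, so there is no saddle point; optimal play is mixed.
a2 is strictly dominated by a3, so Player 1 never plays it.
On the remaining 2×2 (a1, a3 vs X, Y):
Let Player 1 play a1 with probability p. Expected payoff against X: 8p + (-11)(1−p) = 19p − 11; against Y: (-10)p + 11(1−p) = −21p + 11.
Setting these equal: 19p − 11 = −21p + 11 ⇒ 40p = 22 ⇒ p = 11/20, and the value is (19)·(11/20) − 11 = -11/20.
For Player 2: with q = P(X), equating a1's and a3's payoffs gives 18q − 10 = −22q + 11 ⇒ q = 21/40.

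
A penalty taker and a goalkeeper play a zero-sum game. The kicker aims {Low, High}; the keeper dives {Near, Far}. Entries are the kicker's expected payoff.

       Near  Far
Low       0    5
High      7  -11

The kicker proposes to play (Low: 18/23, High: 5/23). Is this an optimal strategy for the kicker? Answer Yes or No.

Yes

Against Near this mix gives (18/23)·0 + (5/23)·7 = 35/23.
Against Far this mix gives (18/23)·5 + (5/23)·(-11) = 35/23.
All of the keeper's active replies (Near, Far) yield 35/23, and no column does worse for the kicker. The mix makes the keeper indifferent and guarantees 35/23, so it is optimal.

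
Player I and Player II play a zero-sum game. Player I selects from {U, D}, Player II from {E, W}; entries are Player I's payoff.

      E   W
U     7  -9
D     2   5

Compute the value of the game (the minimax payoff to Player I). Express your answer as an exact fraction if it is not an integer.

Row minima: U → -9, D → 2; maximin = 2.
Column maxima: E → 7, W → 5; minimax = 5.
2 ≠ 5, so there is no saddle point; optimal play is mixed.
Let Player I play U with probability p. Expected payoff against E: 7p + 2(1−p) = 5p + 2; against W: (-9)p + 5(1−p) = −14p + 5.
Setting these equal: 5p + 2 = −14p + 5 ⇒ 19p = 3 ⇒ p = 3/19, and the value is (5)·(3/19) + 2 = 53/19.
For Player II: with q = P(E), equating U's and D's payoffs gives 16q − 9 = −3q + 5 ⇒ q = 14/19.

53/19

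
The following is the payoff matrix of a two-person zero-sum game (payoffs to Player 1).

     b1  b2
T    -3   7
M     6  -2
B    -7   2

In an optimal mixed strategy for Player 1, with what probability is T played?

Row minima: T → -3, M → -2, B → -7; maximin = -2.
Column maxima: b1 → 6, b2 → 7; minimax = 6.
-2 ≠ 6, so there is no saddle point; optimal play is mixed.
B is strictly dominated by T, so Player 1 never plays it.
On the remaining 2×2 (T, M vs b1, b2):
Let Player 1 play T with probability p. Expected payoff against b1: (-3)p + 6(1−p) = −9p + 6; against b2: 7p + (-2)(1−p) = 9p − 2.
Setting these equal: −9p + 6 = 9p − 2 ⇒ −18p = -8 ⇒ p = 4/9, and the value is (-9)·(4/9) + 6 = 2.
For Player 2: with q = P(b1), equating T's and M's payoffs gives −10q + 7 = 8q − 2 ⇒ q = 1/2.

4/9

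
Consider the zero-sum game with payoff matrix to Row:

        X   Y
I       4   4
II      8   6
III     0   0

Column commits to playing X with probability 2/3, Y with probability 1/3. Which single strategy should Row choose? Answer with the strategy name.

Expected payoff of I: (2/3)·4 + (1/3)·4 = 4.
Expected payoff of II: (2/3)·8 + (1/3)·6 = 22/3.
Expected payoff of III: (2/3)·0 + (1/3)·0 = 0.
The largest is 22/3, so Row's best response is II.

II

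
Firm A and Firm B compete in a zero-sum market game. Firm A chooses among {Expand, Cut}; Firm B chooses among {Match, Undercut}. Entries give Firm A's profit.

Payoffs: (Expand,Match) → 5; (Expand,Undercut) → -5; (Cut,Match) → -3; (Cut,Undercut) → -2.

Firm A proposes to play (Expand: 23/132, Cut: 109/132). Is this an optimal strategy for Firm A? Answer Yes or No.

Against Match this mix gives (23/132)·5 + (109/132)·(-3) = -53/33.
Against Undercut this mix gives (23/132)·(-5) + (109/132)·(-2) = -111/44.
Firm B will play Undercut, holding Firm A to -111/44. Shifting weight toward the row that does better against Undercut would raise this floor (the equalizing mix achieves -25/11 against both Undercut and Match), so the proposed strategy is not optimal.

No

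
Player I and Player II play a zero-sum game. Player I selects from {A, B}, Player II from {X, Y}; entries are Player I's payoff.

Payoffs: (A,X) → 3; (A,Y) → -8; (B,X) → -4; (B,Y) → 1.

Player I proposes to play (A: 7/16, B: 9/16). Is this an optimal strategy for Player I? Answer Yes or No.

Against X this mix gives (7/16)·3 + (9/16)·(-4) = -15/16.
Against Y this mix gives (7/16)·(-8) + (9/16)·1 = -47/16.
Player II will play Y, holding Player I to -47/16. Shifting weight toward the row that does better against Y would raise this floor (the equalizing mix achieves -29/16 against both Y and X), so the proposed strategy is not optimal.

No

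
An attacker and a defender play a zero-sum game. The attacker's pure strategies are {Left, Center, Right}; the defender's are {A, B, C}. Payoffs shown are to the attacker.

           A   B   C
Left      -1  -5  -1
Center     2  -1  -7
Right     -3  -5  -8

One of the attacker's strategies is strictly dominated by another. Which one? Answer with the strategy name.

Center gives a strictly higher payoff than Right against every column: 2 > -3, -1 > -5, -7 > -8.
So Right is strictly dominated and the attacker never plays it.

Right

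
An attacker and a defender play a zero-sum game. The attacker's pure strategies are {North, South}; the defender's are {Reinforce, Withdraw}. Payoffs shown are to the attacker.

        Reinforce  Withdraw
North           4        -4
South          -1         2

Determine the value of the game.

Row minima: North → -4, South → -1; maximin = -1.
Column maxima: Reinforce → 4, Withdraw → 2; minimax = 2.
-1 ≠ 2, so there is no saddle point; optimal play is mixed.
Let the attacker play North with probability p. Expected payoff against Reinforce: 4p + (-1)(1−p) = 5p − 1; against Withdraw: (-4)p + 2(1−p) = −6p + 2.
Setting these equal: 5p − 1 = −6p + 2 ⇒ 11p = 3 ⇒ p = 3/11, and the value is (5)·(3/11) − 1 = 4/11.
For the defender: with q = P(Reinforce), equating North's and South's payoffs gives 8q − 4 = −3q + 2 ⇒ q = 6/11.

4/11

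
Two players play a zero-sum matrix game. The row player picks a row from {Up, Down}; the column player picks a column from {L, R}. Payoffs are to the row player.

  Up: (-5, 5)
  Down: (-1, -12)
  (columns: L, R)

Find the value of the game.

-65/21

Row minima: Up → -5, Down → -12; maximin = -5.
Column maxima: L → -1, R → 5; minimax = -1.
-5 ≠ -1, so there is no saddle point; optimal play is mixed.
Let the row player play Up with probability p. Expected payoff against L: (-5)p + (-1)(1−p) = −4p − 1; against R: 5p + (-12)(1−p) = 17p − 12.
Setting these equal: −4p − 1 = 17p − 12 ⇒ −21p = -11 ⇒ p = 11/21, and the value is (-4)·(11/21) − 1 = -65/21.
For the column player: with q = P(L), equating Up's and Down's payoffs gives −10q + 5 = 11q − 12 ⇒ q = 17/21.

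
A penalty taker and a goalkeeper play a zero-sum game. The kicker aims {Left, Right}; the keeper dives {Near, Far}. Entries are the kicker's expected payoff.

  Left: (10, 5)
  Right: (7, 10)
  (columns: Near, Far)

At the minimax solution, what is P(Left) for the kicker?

3/8

Row minima: Left → 5, Right → 7; maximin = 7.
Column maxima: Near → 10, Far → 10; minimax = 10.
7 ≠ 10, so there is no saddle point; optimal play is mixed.
Let the kicker play Left with probability p. Expected payoff against Near: 10p + 7(1−p) = 3p + 7; against Far: 5p + 10(1−p) = −5p + 10.
Setting these equal: 3p + 7 = −5p + 10 ⇒ 8p = 3 ⇒ p = 3/8, and the value is (3)·(3/8) + 7 = 65/8.
For the keeper: with q = P(Near), equating Left's and Right's payoffs gives 5q + 5 = −3q + 10 ⇒ q = 5/8.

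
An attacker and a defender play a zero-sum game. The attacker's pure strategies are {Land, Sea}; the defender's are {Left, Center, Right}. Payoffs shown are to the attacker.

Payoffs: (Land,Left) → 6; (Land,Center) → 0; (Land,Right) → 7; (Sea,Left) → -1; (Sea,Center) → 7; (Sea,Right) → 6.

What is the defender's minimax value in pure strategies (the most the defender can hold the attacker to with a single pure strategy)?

6

Column maxima: Left → 6, Center → 7, Right → 7.
The smallest of these is 6.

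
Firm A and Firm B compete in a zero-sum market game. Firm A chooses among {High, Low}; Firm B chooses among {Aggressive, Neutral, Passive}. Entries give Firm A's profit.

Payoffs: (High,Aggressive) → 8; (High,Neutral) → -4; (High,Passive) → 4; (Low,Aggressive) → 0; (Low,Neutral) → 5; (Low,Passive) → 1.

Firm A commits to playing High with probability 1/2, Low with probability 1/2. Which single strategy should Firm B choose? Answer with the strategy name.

Neutral

If Firm B plays Aggressive, Firm A's expected payoff is (1/2)·8 + (1/2)·0 = 4.
If Firm B plays Neutral, Firm A's expected payoff is (1/2)·(-4) + (1/2)·5 = 1/2.
If Firm B plays Passive, Firm A's expected payoff is (1/2)·4 + (1/2)·1 = 5/2.
Firm B minimizes Firm A's payoff; the smallest is 1/2, so the best response is Neutral.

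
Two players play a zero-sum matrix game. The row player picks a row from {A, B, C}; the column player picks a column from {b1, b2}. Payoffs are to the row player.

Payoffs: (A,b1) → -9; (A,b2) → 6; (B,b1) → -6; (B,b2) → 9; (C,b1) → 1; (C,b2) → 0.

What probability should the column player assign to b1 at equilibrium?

Row minima: A → -9, B → -6, C → 0; maximin = 0.
Column maxima: b1 → 1, b2 → 9; minimax = 1.
0 ≠ 1, so there is no saddle point; optimal play is mixed.
A is strictly dominated by B, so the row player never plays it.
On the remaining 2×2 (B, C vs b1, b2):
Let the row player play B with probability p. Expected payoff against b1: (-6)p + 1(1−p) = −7p + 1; against b2: 9p + 0(1−p) = 9p.
Setting these equal: −7p + 1 = 9p ⇒ −16p = -1 ⇒ p = 1/16, and the value is (-7)·(1/16) + 1 = 9/16.
For the column player: with q = P(b1), equating B's and C's payoffs gives −15q + 9 = q ⇒ q = 9/16.

9/16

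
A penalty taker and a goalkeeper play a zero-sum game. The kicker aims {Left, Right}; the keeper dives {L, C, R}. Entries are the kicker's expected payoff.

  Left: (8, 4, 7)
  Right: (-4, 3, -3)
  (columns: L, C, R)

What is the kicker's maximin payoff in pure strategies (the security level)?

4

Row minima: Left → 4, Right → -4.
The best of these is 4.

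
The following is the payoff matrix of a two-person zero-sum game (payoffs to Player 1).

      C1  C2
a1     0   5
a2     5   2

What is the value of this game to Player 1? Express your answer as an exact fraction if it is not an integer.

25/8

Row minima: a1 → 0, a2 → 2; maximin = 2.
Column maxima: C1 → 5, C2 → 5; minimax = 5.
2 ≠ 5, so there is no saddle point; optimal play is mixed.
Let Player 1 play a1 with probability p. Expected payoff against C1: 0p + 5(1−p) = −5p + 5; against C2: 5p + 2(1−p) = 3p + 2.
Setting these equal: −5p + 5 = 3p + 2 ⇒ −8p = -3 ⇒ p = 3/8, and the value is (-5)·(3/8) + 5 = 25/8.
For Player 2: with q = P(C1), equating a1's and a2's payoffs gives −5q + 5 = 3q + 2 ⇒ q = 3/8.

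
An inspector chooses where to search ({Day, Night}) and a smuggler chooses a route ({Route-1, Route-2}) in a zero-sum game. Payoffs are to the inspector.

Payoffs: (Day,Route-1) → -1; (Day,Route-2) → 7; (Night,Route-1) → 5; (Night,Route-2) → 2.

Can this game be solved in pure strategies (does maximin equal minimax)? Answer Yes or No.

No

Row minima: Day → -1, Night → 2; maximin = 2.
Column maxima: Route-1 → 5, Route-2 → 7; minimax = 5.
2 ≠ 5, so no pure-strategy equilibrium exists.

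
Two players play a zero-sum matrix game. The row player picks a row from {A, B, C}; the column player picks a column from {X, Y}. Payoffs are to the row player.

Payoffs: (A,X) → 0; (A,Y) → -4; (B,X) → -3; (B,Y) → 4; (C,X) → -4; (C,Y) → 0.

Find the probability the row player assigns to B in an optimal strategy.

4/11

Row minima: A → -4, B → -3, C → -4; maximin = -3.
Column maxima: X → 0, Y → 4; minimax = 0.
-3 ≠ 0, so there is no saddle point; optimal play is mixed.
C is strictly dominated by B, so the row player never plays it.
On the remaining 2×2 (A, B vs X, Y):
Let the row player play A with probability p. Expected payoff against X: 0p + (-3)(1−p) = 3p − 3; against Y: (-4)p + 4(1−p) = −8p + 4.
Setting these equal: 3p − 3 = −8p + 4 ⇒ 11p = 7 ⇒ p = 7/11, and the value is (3)·(7/11) − 3 = -12/11.
For the column player: with q = P(X), equating A's and B's payoffs gives 4q − 4 = −7q + 4 ⇒ q = 8/11.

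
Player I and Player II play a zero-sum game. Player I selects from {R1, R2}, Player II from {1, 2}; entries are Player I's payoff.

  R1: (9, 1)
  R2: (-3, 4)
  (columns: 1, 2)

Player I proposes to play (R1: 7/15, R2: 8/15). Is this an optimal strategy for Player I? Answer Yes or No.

Against 1 this mix gives (7/15)·9 + (8/15)·(-3) = 13/5.
Against 2 this mix gives (7/15)·1 + (8/15)·4 = 13/5.
All of Player II's active replies (1, 2) yield 13/5, and no column does worse for Player I. The mix makes Player II indifferent and guarantees 13/5, so it is optimal.

Yes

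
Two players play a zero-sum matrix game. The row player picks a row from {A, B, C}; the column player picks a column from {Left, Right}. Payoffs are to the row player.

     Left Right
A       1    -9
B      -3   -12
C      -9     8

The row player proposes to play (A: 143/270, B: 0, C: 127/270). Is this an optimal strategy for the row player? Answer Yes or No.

No

Against Left this mix gives (143/270)·1 + (127/270)·(-9) = -100/27.
Against Right this mix gives (143/270)·(-9) + (127/270)·8 = -271/270.
The column player will play Left, holding the row player to -100/27. Shifting weight toward the row that does better against Left would raise this floor (the equalizing mix achieves -73/27 against both Left and Right), so the proposed strategy is not optimal.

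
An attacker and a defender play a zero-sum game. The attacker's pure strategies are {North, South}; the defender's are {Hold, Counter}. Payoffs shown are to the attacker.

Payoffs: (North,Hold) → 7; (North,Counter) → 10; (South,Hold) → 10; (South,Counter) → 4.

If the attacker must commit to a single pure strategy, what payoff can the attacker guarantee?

Row minima: North → 7, South → 4.
The best of these is 7.

7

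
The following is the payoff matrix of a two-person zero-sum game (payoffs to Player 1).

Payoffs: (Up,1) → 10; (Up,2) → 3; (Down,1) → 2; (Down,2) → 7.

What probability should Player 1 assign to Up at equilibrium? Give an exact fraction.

Row minima: Up → 3, Down → 2; maximin = 3.
Column maxima: 1 → 10, 2 → 7; minimax = 7.
3 ≠ 7, so there is no saddle point; optimal play is mixed.
Let Player 1 play Up with probability p. Expected payoff against 1: 10p + 2(1−p) = 8p + 2; against 2: 3p + 7(1−p) = −4p + 7.
Setting these equal: 8p + 2 = −4p + 7 ⇒ 12p = 5 ⇒ p = 5/12, and the value is (8)·(5/12) + 2 = 16/3.
For Player 2: with q = P(1), equating Up's and Down's payoffs gives 7q + 3 = −5q + 7 ⇒ q = 1/3.

5/12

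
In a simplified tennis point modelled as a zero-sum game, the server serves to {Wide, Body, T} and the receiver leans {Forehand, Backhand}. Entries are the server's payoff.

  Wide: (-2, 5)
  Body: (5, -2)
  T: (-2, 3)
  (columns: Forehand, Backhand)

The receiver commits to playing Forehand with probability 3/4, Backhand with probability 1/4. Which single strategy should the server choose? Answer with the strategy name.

Body

Expected payoff of Wide: (3/4)·(-2) + (1/4)·5 = -1/4.
Expected payoff of Body: (3/4)·5 + (1/4)·(-2) = 13/4.
Expected payoff of T: (3/4)·(-2) + (1/4)·3 = -3/4.
The largest is 13/4, so the server's best response is Body.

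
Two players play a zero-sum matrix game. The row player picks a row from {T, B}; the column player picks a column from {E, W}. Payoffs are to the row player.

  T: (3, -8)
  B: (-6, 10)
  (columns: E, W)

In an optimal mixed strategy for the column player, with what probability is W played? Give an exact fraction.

1/3

Row minima: T → -8, B → -6; maximin = -6.
Column maxima: E → 3, W → 10; minimax = 3.
-6 ≠ 3, so there is no saddle point; optimal play is mixed.
Let the row player play T with probability p. Expected payoff against E: 3p + (-6)(1−p) = 9p − 6; against W: (-8)p + 10(1−p) = −18p + 10.
Setting these equal: 9p − 6 = −18p + 10 ⇒ 27p = 16 ⇒ p = 16/27, and the value is (9)·(16/27) − 6 = -2/3.
For the column player: with q = P(E), equating T's and B's payoffs gives 11q − 8 = −16q + 10 ⇒ q = 2/3.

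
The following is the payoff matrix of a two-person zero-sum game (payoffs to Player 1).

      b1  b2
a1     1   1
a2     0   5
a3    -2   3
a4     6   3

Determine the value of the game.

Row minima: a1 → 1, a2 → 0, a3 → -2, a4 → 3; maximin = 3.
Column maxima: b1 → 6, b2 → 5; minimax = 5.
3 ≠ 5, so there is no saddle point; optimal play is mixed.
a1 is strictly dominated by a4, so Player 1 never plays it.
a3 is strictly dominated by a2, so Player 1 never plays it.
On the remaining 2×2 (a2, a4 vs b1, b2):
Let Player 1 play a2 with probability p. Expected payoff against b1: 0p + 6(1−p) = −6p + 6; against b2: 5p + 3(1−p) = 2p + 3.
Setting these equal: −6p + 6 = 2p + 3 ⇒ −8p = -3 ⇒ p = 3/8, and the value is (-6)·(3/8) + 6 = 15/4.
For Player 2: with q = P(b1), equating a2's and a4's payoffs gives −5q + 5 = 3q + 3 ⇒ q = 1/4.

15/4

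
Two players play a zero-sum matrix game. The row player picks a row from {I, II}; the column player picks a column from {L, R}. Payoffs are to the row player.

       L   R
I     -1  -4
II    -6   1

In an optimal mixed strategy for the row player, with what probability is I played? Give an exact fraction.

Row minima: I → -4, II → -6; maximin = -4.
Column maxima: L → -1, R → 1; minimax = -1.
-4 ≠ -1, so there is no saddle point; optimal play is mixed.
Let the row player play I with probability p. Expected payoff against L: (-1)p + (-6)(1−p) = 5p − 6; against R: (-4)p + 1(1−p) = −5p + 1.
Setting these equal: 5p − 6 = −5p + 1 ⇒ 10p = 7 ⇒ p = 7/10, and the value is (5)·(7/10) − 6 = -5/2.
For the column player: with q = P(L), equating I's and II's payoffs gives 3q − 4 = −7q + 1 ⇒ q = 1/2.

7/10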